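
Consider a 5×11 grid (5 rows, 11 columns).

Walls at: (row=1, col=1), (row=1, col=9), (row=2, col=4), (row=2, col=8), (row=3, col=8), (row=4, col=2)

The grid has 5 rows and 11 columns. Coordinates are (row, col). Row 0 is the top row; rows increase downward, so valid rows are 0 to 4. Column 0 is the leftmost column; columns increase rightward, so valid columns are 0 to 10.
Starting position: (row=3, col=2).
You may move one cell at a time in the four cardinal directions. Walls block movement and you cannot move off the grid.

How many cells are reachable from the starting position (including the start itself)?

Answer: Reachable cells: 49

Derivation:
BFS flood-fill from (row=3, col=2):
  Distance 0: (row=3, col=2)
  Distance 1: (row=2, col=2), (row=3, col=1), (row=3, col=3)
  Distance 2: (row=1, col=2), (row=2, col=1), (row=2, col=3), (row=3, col=0), (row=3, col=4), (row=4, col=1), (row=4, col=3)
  Distance 3: (row=0, col=2), (row=1, col=3), (row=2, col=0), (row=3, col=5), (row=4, col=0), (row=4, col=4)
  Distance 4: (row=0, col=1), (row=0, col=3), (row=1, col=0), (row=1, col=4), (row=2, col=5), (row=3, col=6), (row=4, col=5)
  Distance 5: (row=0, col=0), (row=0, col=4), (row=1, col=5), (row=2, col=6), (row=3, col=7), (row=4, col=6)
  Distance 6: (row=0, col=5), (row=1, col=6), (row=2, col=7), (row=4, col=7)
  Distance 7: (row=0, col=6), (row=1, col=7), (row=4, col=8)
  Distance 8: (row=0, col=7), (row=1, col=8), (row=4, col=9)
  Distance 9: (row=0, col=8), (row=3, col=9), (row=4, col=10)
  Distance 10: (row=0, col=9), (row=2, col=9), (row=3, col=10)
  Distance 11: (row=0, col=10), (row=2, col=10)
  Distance 12: (row=1, col=10)
Total reachable: 49 (grid has 49 open cells total)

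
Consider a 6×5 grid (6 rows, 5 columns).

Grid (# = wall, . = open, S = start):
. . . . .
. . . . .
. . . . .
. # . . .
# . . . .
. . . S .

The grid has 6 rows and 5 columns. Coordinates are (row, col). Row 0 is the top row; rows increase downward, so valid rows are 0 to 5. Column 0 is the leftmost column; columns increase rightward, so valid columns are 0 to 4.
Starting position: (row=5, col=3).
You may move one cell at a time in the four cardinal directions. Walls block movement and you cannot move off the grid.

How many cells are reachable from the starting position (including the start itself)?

BFS flood-fill from (row=5, col=3):
  Distance 0: (row=5, col=3)
  Distance 1: (row=4, col=3), (row=5, col=2), (row=5, col=4)
  Distance 2: (row=3, col=3), (row=4, col=2), (row=4, col=4), (row=5, col=1)
  Distance 3: (row=2, col=3), (row=3, col=2), (row=3, col=4), (row=4, col=1), (row=5, col=0)
  Distance 4: (row=1, col=3), (row=2, col=2), (row=2, col=4)
  Distance 5: (row=0, col=3), (row=1, col=2), (row=1, col=4), (row=2, col=1)
  Distance 6: (row=0, col=2), (row=0, col=4), (row=1, col=1), (row=2, col=0)
  Distance 7: (row=0, col=1), (row=1, col=0), (row=3, col=0)
  Distance 8: (row=0, col=0)
Total reachable: 28 (grid has 28 open cells total)

Answer: Reachable cells: 28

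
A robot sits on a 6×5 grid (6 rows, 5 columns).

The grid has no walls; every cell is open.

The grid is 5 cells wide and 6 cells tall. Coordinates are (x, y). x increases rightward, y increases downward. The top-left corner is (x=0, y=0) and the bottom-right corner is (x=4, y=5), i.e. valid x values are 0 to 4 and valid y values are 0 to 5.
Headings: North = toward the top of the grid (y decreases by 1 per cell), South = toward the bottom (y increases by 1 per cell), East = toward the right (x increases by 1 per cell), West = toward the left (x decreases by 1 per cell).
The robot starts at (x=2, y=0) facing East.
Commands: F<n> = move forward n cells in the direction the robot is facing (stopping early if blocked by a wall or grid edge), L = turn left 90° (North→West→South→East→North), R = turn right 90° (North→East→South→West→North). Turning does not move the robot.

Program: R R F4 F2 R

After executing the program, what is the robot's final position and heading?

Answer: Final position: (x=0, y=0), facing North

Derivation:
Start: (x=2, y=0), facing East
  R: turn right, now facing South
  R: turn right, now facing West
  F4: move forward 2/4 (blocked), now at (x=0, y=0)
  F2: move forward 0/2 (blocked), now at (x=0, y=0)
  R: turn right, now facing North
Final: (x=0, y=0), facing North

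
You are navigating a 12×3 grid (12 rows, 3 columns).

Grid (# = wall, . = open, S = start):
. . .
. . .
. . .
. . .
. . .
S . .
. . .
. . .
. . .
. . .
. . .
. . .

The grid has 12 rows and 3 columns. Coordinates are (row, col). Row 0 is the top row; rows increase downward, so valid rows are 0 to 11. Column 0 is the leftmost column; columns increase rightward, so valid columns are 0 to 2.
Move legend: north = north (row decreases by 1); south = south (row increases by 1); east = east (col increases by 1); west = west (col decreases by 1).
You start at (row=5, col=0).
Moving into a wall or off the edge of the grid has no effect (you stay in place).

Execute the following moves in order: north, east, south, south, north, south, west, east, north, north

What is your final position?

Start: (row=5, col=0)
  north (north): (row=5, col=0) -> (row=4, col=0)
  east (east): (row=4, col=0) -> (row=4, col=1)
  south (south): (row=4, col=1) -> (row=5, col=1)
  south (south): (row=5, col=1) -> (row=6, col=1)
  north (north): (row=6, col=1) -> (row=5, col=1)
  south (south): (row=5, col=1) -> (row=6, col=1)
  west (west): (row=6, col=1) -> (row=6, col=0)
  east (east): (row=6, col=0) -> (row=6, col=1)
  north (north): (row=6, col=1) -> (row=5, col=1)
  north (north): (row=5, col=1) -> (row=4, col=1)
Final: (row=4, col=1)

Answer: Final position: (row=4, col=1)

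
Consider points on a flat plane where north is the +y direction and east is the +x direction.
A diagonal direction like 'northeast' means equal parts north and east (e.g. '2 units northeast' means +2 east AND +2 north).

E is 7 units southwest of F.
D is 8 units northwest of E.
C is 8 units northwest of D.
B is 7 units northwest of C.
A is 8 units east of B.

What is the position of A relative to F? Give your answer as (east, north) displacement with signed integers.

Answer: A is at (east=-22, north=16) relative to F.

Derivation:
Place F at the origin (east=0, north=0).
  E is 7 units southwest of F: delta (east=-7, north=-7); E at (east=-7, north=-7).
  D is 8 units northwest of E: delta (east=-8, north=+8); D at (east=-15, north=1).
  C is 8 units northwest of D: delta (east=-8, north=+8); C at (east=-23, north=9).
  B is 7 units northwest of C: delta (east=-7, north=+7); B at (east=-30, north=16).
  A is 8 units east of B: delta (east=+8, north=+0); A at (east=-22, north=16).
Therefore A relative to F: (east=-22, north=16).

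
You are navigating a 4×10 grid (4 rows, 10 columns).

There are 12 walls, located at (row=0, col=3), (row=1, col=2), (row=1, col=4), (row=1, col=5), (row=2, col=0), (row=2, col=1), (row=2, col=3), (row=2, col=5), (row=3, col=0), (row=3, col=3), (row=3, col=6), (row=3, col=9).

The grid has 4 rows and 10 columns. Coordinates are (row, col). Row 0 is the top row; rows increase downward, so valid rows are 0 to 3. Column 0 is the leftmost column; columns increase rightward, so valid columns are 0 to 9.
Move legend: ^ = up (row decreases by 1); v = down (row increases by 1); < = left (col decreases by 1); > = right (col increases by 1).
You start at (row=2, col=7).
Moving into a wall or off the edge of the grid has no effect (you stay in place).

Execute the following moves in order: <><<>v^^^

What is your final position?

Answer: Final position: (row=0, col=7)

Derivation:
Start: (row=2, col=7)
  < (left): (row=2, col=7) -> (row=2, col=6)
  > (right): (row=2, col=6) -> (row=2, col=7)
  < (left): (row=2, col=7) -> (row=2, col=6)
  < (left): blocked, stay at (row=2, col=6)
  > (right): (row=2, col=6) -> (row=2, col=7)
  v (down): (row=2, col=7) -> (row=3, col=7)
  ^ (up): (row=3, col=7) -> (row=2, col=7)
  ^ (up): (row=2, col=7) -> (row=1, col=7)
  ^ (up): (row=1, col=7) -> (row=0, col=7)
Final: (row=0, col=7)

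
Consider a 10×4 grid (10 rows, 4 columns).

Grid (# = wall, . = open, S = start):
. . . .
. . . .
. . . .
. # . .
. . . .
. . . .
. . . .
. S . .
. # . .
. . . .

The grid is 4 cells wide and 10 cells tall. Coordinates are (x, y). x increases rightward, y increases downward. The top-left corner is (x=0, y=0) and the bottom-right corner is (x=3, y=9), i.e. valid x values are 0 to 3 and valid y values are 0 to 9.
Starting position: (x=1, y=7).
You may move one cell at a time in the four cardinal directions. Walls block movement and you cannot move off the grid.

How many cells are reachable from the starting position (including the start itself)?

Answer: Reachable cells: 38

Derivation:
BFS flood-fill from (x=1, y=7):
  Distance 0: (x=1, y=7)
  Distance 1: (x=1, y=6), (x=0, y=7), (x=2, y=7)
  Distance 2: (x=1, y=5), (x=0, y=6), (x=2, y=6), (x=3, y=7), (x=0, y=8), (x=2, y=8)
  Distance 3: (x=1, y=4), (x=0, y=5), (x=2, y=5), (x=3, y=6), (x=3, y=8), (x=0, y=9), (x=2, y=9)
  Distance 4: (x=0, y=4), (x=2, y=4), (x=3, y=5), (x=1, y=9), (x=3, y=9)
  Distance 5: (x=0, y=3), (x=2, y=3), (x=3, y=4)
  Distance 6: (x=0, y=2), (x=2, y=2), (x=3, y=3)
  Distance 7: (x=0, y=1), (x=2, y=1), (x=1, y=2), (x=3, y=2)
  Distance 8: (x=0, y=0), (x=2, y=0), (x=1, y=1), (x=3, y=1)
  Distance 9: (x=1, y=0), (x=3, y=0)
Total reachable: 38 (grid has 38 open cells total)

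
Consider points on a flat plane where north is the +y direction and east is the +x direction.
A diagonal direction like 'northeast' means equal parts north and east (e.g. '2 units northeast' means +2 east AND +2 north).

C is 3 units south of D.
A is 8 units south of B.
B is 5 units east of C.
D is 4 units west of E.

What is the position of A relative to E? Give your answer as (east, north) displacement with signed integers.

Place E at the origin (east=0, north=0).
  D is 4 units west of E: delta (east=-4, north=+0); D at (east=-4, north=0).
  C is 3 units south of D: delta (east=+0, north=-3); C at (east=-4, north=-3).
  B is 5 units east of C: delta (east=+5, north=+0); B at (east=1, north=-3).
  A is 8 units south of B: delta (east=+0, north=-8); A at (east=1, north=-11).
Therefore A relative to E: (east=1, north=-11).

Answer: A is at (east=1, north=-11) relative to E.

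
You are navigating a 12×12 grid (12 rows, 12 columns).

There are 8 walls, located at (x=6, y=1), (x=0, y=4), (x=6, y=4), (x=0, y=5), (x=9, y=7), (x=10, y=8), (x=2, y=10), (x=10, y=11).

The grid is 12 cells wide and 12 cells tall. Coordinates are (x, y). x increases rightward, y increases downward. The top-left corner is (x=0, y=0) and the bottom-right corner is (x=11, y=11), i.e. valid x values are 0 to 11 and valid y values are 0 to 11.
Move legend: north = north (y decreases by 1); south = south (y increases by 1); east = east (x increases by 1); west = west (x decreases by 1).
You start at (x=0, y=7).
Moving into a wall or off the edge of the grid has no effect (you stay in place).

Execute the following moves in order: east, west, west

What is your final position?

Answer: Final position: (x=0, y=7)

Derivation:
Start: (x=0, y=7)
  east (east): (x=0, y=7) -> (x=1, y=7)
  west (west): (x=1, y=7) -> (x=0, y=7)
  west (west): blocked, stay at (x=0, y=7)
Final: (x=0, y=7)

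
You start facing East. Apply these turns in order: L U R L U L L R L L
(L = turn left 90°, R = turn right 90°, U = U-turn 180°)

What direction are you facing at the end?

Start: East
  L (left (90° counter-clockwise)) -> North
  U (U-turn (180°)) -> South
  R (right (90° clockwise)) -> West
  L (left (90° counter-clockwise)) -> South
  U (U-turn (180°)) -> North
  L (left (90° counter-clockwise)) -> West
  L (left (90° counter-clockwise)) -> South
  R (right (90° clockwise)) -> West
  L (left (90° counter-clockwise)) -> South
  L (left (90° counter-clockwise)) -> East
Final: East

Answer: Final heading: East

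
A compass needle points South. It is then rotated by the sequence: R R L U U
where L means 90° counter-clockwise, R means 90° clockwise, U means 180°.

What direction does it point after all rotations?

Start: South
  R (right (90° clockwise)) -> West
  R (right (90° clockwise)) -> North
  L (left (90° counter-clockwise)) -> West
  U (U-turn (180°)) -> East
  U (U-turn (180°)) -> West
Final: West

Answer: Final heading: West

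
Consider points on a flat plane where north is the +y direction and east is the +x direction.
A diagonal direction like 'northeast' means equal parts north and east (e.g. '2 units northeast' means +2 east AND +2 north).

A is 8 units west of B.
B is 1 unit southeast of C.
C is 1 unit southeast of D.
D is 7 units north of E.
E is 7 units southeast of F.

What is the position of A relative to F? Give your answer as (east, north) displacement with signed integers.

Place F at the origin (east=0, north=0).
  E is 7 units southeast of F: delta (east=+7, north=-7); E at (east=7, north=-7).
  D is 7 units north of E: delta (east=+0, north=+7); D at (east=7, north=0).
  C is 1 unit southeast of D: delta (east=+1, north=-1); C at (east=8, north=-1).
  B is 1 unit southeast of C: delta (east=+1, north=-1); B at (east=9, north=-2).
  A is 8 units west of B: delta (east=-8, north=+0); A at (east=1, north=-2).
Therefore A relative to F: (east=1, north=-2).

Answer: A is at (east=1, north=-2) relative to F.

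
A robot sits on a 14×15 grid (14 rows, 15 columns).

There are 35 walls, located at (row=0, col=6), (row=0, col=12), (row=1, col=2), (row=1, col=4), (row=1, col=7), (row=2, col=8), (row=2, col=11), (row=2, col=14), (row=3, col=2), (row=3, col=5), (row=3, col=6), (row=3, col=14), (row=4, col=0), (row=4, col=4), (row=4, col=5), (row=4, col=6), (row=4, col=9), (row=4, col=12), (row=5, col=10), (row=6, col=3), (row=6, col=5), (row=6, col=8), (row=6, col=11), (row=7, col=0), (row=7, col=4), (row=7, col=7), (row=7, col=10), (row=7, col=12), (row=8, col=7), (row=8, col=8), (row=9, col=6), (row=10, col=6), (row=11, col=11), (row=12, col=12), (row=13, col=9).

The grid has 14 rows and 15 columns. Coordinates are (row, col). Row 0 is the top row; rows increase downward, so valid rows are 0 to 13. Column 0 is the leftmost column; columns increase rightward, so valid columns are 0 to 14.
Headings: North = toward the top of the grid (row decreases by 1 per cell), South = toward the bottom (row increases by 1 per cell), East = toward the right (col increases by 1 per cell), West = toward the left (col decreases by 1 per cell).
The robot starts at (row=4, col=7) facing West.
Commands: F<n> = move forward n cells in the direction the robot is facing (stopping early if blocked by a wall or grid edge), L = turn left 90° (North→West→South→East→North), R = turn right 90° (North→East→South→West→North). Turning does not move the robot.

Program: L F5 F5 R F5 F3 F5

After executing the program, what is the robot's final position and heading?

Answer: Final position: (row=6, col=6), facing West

Derivation:
Start: (row=4, col=7), facing West
  L: turn left, now facing South
  F5: move forward 2/5 (blocked), now at (row=6, col=7)
  F5: move forward 0/5 (blocked), now at (row=6, col=7)
  R: turn right, now facing West
  F5: move forward 1/5 (blocked), now at (row=6, col=6)
  F3: move forward 0/3 (blocked), now at (row=6, col=6)
  F5: move forward 0/5 (blocked), now at (row=6, col=6)
Final: (row=6, col=6), facing West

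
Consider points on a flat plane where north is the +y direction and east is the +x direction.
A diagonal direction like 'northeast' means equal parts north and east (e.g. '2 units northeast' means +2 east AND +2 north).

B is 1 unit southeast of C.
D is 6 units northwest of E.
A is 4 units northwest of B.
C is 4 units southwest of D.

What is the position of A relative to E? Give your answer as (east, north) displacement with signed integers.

Answer: A is at (east=-13, north=5) relative to E.

Derivation:
Place E at the origin (east=0, north=0).
  D is 6 units northwest of E: delta (east=-6, north=+6); D at (east=-6, north=6).
  C is 4 units southwest of D: delta (east=-4, north=-4); C at (east=-10, north=2).
  B is 1 unit southeast of C: delta (east=+1, north=-1); B at (east=-9, north=1).
  A is 4 units northwest of B: delta (east=-4, north=+4); A at (east=-13, north=5).
Therefore A relative to E: (east=-13, north=5).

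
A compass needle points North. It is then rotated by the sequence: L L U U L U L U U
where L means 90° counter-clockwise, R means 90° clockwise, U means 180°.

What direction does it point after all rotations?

Start: North
  L (left (90° counter-clockwise)) -> West
  L (left (90° counter-clockwise)) -> South
  U (U-turn (180°)) -> North
  U (U-turn (180°)) -> South
  L (left (90° counter-clockwise)) -> East
  U (U-turn (180°)) -> West
  L (left (90° counter-clockwise)) -> South
  U (U-turn (180°)) -> North
  U (U-turn (180°)) -> South
Final: South

Answer: Final heading: South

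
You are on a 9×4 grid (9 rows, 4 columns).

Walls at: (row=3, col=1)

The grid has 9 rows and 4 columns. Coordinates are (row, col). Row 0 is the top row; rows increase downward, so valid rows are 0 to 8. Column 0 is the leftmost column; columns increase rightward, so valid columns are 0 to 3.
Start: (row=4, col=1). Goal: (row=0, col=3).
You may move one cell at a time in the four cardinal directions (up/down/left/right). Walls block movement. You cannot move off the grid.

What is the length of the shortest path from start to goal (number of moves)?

BFS from (row=4, col=1) until reaching (row=0, col=3):
  Distance 0: (row=4, col=1)
  Distance 1: (row=4, col=0), (row=4, col=2), (row=5, col=1)
  Distance 2: (row=3, col=0), (row=3, col=2), (row=4, col=3), (row=5, col=0), (row=5, col=2), (row=6, col=1)
  Distance 3: (row=2, col=0), (row=2, col=2), (row=3, col=3), (row=5, col=3), (row=6, col=0), (row=6, col=2), (row=7, col=1)
  Distance 4: (row=1, col=0), (row=1, col=2), (row=2, col=1), (row=2, col=3), (row=6, col=3), (row=7, col=0), (row=7, col=2), (row=8, col=1)
  Distance 5: (row=0, col=0), (row=0, col=2), (row=1, col=1), (row=1, col=3), (row=7, col=3), (row=8, col=0), (row=8, col=2)
  Distance 6: (row=0, col=1), (row=0, col=3), (row=8, col=3)  <- goal reached here
One shortest path (6 moves): (row=4, col=1) -> (row=4, col=2) -> (row=4, col=3) -> (row=3, col=3) -> (row=2, col=3) -> (row=1, col=3) -> (row=0, col=3)

Answer: Shortest path length: 6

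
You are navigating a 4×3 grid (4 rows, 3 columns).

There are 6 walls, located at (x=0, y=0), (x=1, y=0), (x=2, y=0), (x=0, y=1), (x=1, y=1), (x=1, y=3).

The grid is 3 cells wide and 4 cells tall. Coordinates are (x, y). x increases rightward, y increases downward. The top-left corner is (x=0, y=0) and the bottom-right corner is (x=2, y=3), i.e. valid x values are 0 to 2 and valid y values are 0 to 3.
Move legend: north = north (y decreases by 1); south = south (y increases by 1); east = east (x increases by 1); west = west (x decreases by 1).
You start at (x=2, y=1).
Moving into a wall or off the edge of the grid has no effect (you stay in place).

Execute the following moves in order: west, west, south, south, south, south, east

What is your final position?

Start: (x=2, y=1)
  west (west): blocked, stay at (x=2, y=1)
  west (west): blocked, stay at (x=2, y=1)
  south (south): (x=2, y=1) -> (x=2, y=2)
  south (south): (x=2, y=2) -> (x=2, y=3)
  south (south): blocked, stay at (x=2, y=3)
  south (south): blocked, stay at (x=2, y=3)
  east (east): blocked, stay at (x=2, y=3)
Final: (x=2, y=3)

Answer: Final position: (x=2, y=3)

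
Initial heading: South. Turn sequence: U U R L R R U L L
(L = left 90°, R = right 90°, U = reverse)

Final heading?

Answer: Final heading: North

Derivation:
Start: South
  U (U-turn (180°)) -> North
  U (U-turn (180°)) -> South
  R (right (90° clockwise)) -> West
  L (left (90° counter-clockwise)) -> South
  R (right (90° clockwise)) -> West
  R (right (90° clockwise)) -> North
  U (U-turn (180°)) -> South
  L (left (90° counter-clockwise)) -> East
  L (left (90° counter-clockwise)) -> North
Final: North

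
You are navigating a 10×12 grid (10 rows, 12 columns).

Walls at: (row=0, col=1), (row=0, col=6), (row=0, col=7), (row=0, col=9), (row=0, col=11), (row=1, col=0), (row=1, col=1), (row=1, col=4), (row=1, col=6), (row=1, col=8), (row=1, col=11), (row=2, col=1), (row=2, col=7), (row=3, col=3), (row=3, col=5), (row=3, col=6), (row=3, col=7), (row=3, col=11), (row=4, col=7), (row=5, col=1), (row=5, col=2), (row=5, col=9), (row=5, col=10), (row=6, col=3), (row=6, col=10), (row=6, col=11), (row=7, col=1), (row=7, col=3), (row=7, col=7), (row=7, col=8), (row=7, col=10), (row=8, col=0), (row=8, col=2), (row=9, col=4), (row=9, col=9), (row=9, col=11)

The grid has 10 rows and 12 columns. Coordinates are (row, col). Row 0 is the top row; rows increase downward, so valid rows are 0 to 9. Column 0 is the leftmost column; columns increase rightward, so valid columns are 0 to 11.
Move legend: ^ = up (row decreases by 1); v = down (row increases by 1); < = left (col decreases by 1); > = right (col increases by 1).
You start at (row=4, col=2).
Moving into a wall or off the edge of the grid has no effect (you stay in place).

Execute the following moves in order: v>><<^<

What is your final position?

Answer: Final position: (row=3, col=1)

Derivation:
Start: (row=4, col=2)
  v (down): blocked, stay at (row=4, col=2)
  > (right): (row=4, col=2) -> (row=4, col=3)
  > (right): (row=4, col=3) -> (row=4, col=4)
  < (left): (row=4, col=4) -> (row=4, col=3)
  < (left): (row=4, col=3) -> (row=4, col=2)
  ^ (up): (row=4, col=2) -> (row=3, col=2)
  < (left): (row=3, col=2) -> (row=3, col=1)
Final: (row=3, col=1)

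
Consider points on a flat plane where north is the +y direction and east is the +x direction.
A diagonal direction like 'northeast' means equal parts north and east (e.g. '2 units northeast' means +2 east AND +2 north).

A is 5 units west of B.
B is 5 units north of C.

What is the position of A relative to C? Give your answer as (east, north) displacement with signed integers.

Answer: A is at (east=-5, north=5) relative to C.

Derivation:
Place C at the origin (east=0, north=0).
  B is 5 units north of C: delta (east=+0, north=+5); B at (east=0, north=5).
  A is 5 units west of B: delta (east=-5, north=+0); A at (east=-5, north=5).
Therefore A relative to C: (east=-5, north=5).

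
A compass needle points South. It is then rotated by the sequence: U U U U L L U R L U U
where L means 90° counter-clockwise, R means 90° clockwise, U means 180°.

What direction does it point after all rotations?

Start: South
  U (U-turn (180°)) -> North
  U (U-turn (180°)) -> South
  U (U-turn (180°)) -> North
  U (U-turn (180°)) -> South
  L (left (90° counter-clockwise)) -> East
  L (left (90° counter-clockwise)) -> North
  U (U-turn (180°)) -> South
  R (right (90° clockwise)) -> West
  L (left (90° counter-clockwise)) -> South
  U (U-turn (180°)) -> North
  U (U-turn (180°)) -> South
Final: South

Answer: Final heading: South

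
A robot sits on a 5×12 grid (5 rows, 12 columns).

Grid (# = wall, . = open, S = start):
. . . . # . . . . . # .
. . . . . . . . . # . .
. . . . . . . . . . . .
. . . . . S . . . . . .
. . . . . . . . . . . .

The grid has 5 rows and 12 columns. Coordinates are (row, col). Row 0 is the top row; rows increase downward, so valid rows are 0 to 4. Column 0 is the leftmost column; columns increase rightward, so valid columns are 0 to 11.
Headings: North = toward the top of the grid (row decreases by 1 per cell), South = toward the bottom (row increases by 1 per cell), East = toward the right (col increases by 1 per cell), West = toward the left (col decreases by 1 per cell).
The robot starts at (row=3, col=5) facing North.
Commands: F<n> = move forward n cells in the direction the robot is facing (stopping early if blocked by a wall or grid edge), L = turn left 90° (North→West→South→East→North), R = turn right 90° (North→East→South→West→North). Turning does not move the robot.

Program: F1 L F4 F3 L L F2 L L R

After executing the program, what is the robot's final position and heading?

Start: (row=3, col=5), facing North
  F1: move forward 1, now at (row=2, col=5)
  L: turn left, now facing West
  F4: move forward 4, now at (row=2, col=1)
  F3: move forward 1/3 (blocked), now at (row=2, col=0)
  L: turn left, now facing South
  L: turn left, now facing East
  F2: move forward 2, now at (row=2, col=2)
  L: turn left, now facing North
  L: turn left, now facing West
  R: turn right, now facing North
Final: (row=2, col=2), facing North

Answer: Final position: (row=2, col=2), facing North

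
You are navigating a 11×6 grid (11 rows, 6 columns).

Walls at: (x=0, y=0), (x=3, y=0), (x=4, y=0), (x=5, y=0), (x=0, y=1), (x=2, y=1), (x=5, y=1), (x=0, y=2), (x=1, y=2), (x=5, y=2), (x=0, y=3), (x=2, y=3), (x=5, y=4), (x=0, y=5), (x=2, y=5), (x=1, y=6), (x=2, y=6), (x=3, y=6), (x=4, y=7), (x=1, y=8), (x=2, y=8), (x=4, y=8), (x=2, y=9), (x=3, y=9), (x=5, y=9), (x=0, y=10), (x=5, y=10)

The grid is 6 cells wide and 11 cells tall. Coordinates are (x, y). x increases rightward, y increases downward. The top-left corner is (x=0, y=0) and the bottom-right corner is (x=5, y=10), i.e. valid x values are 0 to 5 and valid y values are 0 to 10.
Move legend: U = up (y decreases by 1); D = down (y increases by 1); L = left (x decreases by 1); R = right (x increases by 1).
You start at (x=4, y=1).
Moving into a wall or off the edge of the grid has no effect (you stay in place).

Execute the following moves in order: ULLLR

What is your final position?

Start: (x=4, y=1)
  U (up): blocked, stay at (x=4, y=1)
  L (left): (x=4, y=1) -> (x=3, y=1)
  L (left): blocked, stay at (x=3, y=1)
  L (left): blocked, stay at (x=3, y=1)
  R (right): (x=3, y=1) -> (x=4, y=1)
Final: (x=4, y=1)

Answer: Final position: (x=4, y=1)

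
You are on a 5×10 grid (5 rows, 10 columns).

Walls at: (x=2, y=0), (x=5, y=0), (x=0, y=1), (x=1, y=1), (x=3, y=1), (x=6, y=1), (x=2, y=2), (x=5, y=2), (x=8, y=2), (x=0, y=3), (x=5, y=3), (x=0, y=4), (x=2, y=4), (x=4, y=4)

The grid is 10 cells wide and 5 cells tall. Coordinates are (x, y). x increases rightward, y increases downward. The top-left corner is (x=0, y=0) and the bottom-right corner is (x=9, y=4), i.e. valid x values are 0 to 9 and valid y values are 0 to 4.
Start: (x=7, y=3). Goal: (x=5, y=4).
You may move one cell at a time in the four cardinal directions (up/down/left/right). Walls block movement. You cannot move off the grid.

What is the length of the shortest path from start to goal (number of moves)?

Answer: Shortest path length: 3

Derivation:
BFS from (x=7, y=3) until reaching (x=5, y=4):
  Distance 0: (x=7, y=3)
  Distance 1: (x=7, y=2), (x=6, y=3), (x=8, y=3), (x=7, y=4)
  Distance 2: (x=7, y=1), (x=6, y=2), (x=9, y=3), (x=6, y=4), (x=8, y=4)
  Distance 3: (x=7, y=0), (x=8, y=1), (x=9, y=2), (x=5, y=4), (x=9, y=4)  <- goal reached here
One shortest path (3 moves): (x=7, y=3) -> (x=6, y=3) -> (x=6, y=4) -> (x=5, y=4)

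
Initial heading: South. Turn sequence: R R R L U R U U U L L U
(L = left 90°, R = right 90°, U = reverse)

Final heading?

Answer: Final heading: East

Derivation:
Start: South
  R (right (90° clockwise)) -> West
  R (right (90° clockwise)) -> North
  R (right (90° clockwise)) -> East
  L (left (90° counter-clockwise)) -> North
  U (U-turn (180°)) -> South
  R (right (90° clockwise)) -> West
  U (U-turn (180°)) -> East
  U (U-turn (180°)) -> West
  U (U-turn (180°)) -> East
  L (left (90° counter-clockwise)) -> North
  L (left (90° counter-clockwise)) -> West
  U (U-turn (180°)) -> East
Final: East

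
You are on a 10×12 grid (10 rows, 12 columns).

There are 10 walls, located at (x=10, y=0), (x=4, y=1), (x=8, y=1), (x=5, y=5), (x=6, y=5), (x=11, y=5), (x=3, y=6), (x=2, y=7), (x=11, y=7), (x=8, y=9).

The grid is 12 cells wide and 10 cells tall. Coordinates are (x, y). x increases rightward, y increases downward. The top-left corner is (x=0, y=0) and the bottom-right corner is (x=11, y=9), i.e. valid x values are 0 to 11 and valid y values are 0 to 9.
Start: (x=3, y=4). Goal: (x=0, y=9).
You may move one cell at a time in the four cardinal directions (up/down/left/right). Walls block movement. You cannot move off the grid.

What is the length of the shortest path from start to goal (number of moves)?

BFS from (x=3, y=4) until reaching (x=0, y=9):
  Distance 0: (x=3, y=4)
  Distance 1: (x=3, y=3), (x=2, y=4), (x=4, y=4), (x=3, y=5)
  Distance 2: (x=3, y=2), (x=2, y=3), (x=4, y=3), (x=1, y=4), (x=5, y=4), (x=2, y=5), (x=4, y=5)
  Distance 3: (x=3, y=1), (x=2, y=2), (x=4, y=2), (x=1, y=3), (x=5, y=3), (x=0, y=4), (x=6, y=4), (x=1, y=5), (x=2, y=6), (x=4, y=6)
  Distance 4: (x=3, y=0), (x=2, y=1), (x=1, y=2), (x=5, y=2), (x=0, y=3), (x=6, y=3), (x=7, y=4), (x=0, y=5), (x=1, y=6), (x=5, y=6), (x=4, y=7)
  Distance 5: (x=2, y=0), (x=4, y=0), (x=1, y=1), (x=5, y=1), (x=0, y=2), (x=6, y=2), (x=7, y=3), (x=8, y=4), (x=7, y=5), (x=0, y=6), (x=6, y=6), (x=1, y=7), (x=3, y=7), (x=5, y=7), (x=4, y=8)
  Distance 6: (x=1, y=0), (x=5, y=0), (x=0, y=1), (x=6, y=1), (x=7, y=2), (x=8, y=3), (x=9, y=4), (x=8, y=5), (x=7, y=6), (x=0, y=7), (x=6, y=7), (x=1, y=8), (x=3, y=8), (x=5, y=8), (x=4, y=9)
  Distance 7: (x=0, y=0), (x=6, y=0), (x=7, y=1), (x=8, y=2), (x=9, y=3), (x=10, y=4), (x=9, y=5), (x=8, y=6), (x=7, y=7), (x=0, y=8), (x=2, y=8), (x=6, y=8), (x=1, y=9), (x=3, y=9), (x=5, y=9)
  Distance 8: (x=7, y=0), (x=9, y=2), (x=10, y=3), (x=11, y=4), (x=10, y=5), (x=9, y=6), (x=8, y=7), (x=7, y=8), (x=0, y=9), (x=2, y=9), (x=6, y=9)  <- goal reached here
One shortest path (8 moves): (x=3, y=4) -> (x=2, y=4) -> (x=1, y=4) -> (x=0, y=4) -> (x=0, y=5) -> (x=0, y=6) -> (x=0, y=7) -> (x=0, y=8) -> (x=0, y=9)

Answer: Shortest path length: 8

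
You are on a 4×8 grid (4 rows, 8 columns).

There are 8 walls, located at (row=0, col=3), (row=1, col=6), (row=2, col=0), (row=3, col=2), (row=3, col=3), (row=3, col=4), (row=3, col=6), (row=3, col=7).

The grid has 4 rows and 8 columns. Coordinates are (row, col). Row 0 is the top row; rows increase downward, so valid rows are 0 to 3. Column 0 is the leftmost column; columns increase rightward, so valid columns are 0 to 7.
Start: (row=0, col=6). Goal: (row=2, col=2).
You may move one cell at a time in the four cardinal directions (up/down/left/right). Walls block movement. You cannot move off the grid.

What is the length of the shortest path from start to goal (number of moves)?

BFS from (row=0, col=6) until reaching (row=2, col=2):
  Distance 0: (row=0, col=6)
  Distance 1: (row=0, col=5), (row=0, col=7)
  Distance 2: (row=0, col=4), (row=1, col=5), (row=1, col=7)
  Distance 3: (row=1, col=4), (row=2, col=5), (row=2, col=7)
  Distance 4: (row=1, col=3), (row=2, col=4), (row=2, col=6), (row=3, col=5)
  Distance 5: (row=1, col=2), (row=2, col=3)
  Distance 6: (row=0, col=2), (row=1, col=1), (row=2, col=2)  <- goal reached here
One shortest path (6 moves): (row=0, col=6) -> (row=0, col=5) -> (row=0, col=4) -> (row=1, col=4) -> (row=1, col=3) -> (row=1, col=2) -> (row=2, col=2)

Answer: Shortest path length: 6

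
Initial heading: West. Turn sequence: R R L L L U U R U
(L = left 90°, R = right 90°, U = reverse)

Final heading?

Answer: Final heading: East

Derivation:
Start: West
  R (right (90° clockwise)) -> North
  R (right (90° clockwise)) -> East
  L (left (90° counter-clockwise)) -> North
  L (left (90° counter-clockwise)) -> West
  L (left (90° counter-clockwise)) -> South
  U (U-turn (180°)) -> North
  U (U-turn (180°)) -> South
  R (right (90° clockwise)) -> West
  U (U-turn (180°)) -> East
Final: East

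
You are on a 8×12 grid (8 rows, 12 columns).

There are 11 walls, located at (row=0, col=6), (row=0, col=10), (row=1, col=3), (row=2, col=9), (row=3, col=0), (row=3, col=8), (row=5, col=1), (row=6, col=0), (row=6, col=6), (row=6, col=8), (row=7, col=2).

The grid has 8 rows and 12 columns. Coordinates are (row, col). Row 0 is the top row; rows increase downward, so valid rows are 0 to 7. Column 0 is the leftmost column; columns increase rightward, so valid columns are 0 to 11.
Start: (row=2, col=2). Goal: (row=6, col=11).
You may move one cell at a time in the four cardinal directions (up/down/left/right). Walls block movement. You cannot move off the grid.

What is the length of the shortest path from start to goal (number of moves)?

Answer: Shortest path length: 13

Derivation:
BFS from (row=2, col=2) until reaching (row=6, col=11):
  Distance 0: (row=2, col=2)
  Distance 1: (row=1, col=2), (row=2, col=1), (row=2, col=3), (row=3, col=2)
  Distance 2: (row=0, col=2), (row=1, col=1), (row=2, col=0), (row=2, col=4), (row=3, col=1), (row=3, col=3), (row=4, col=2)
  Distance 3: (row=0, col=1), (row=0, col=3), (row=1, col=0), (row=1, col=4), (row=2, col=5), (row=3, col=4), (row=4, col=1), (row=4, col=3), (row=5, col=2)
  Distance 4: (row=0, col=0), (row=0, col=4), (row=1, col=5), (row=2, col=6), (row=3, col=5), (row=4, col=0), (row=4, col=4), (row=5, col=3), (row=6, col=2)
  Distance 5: (row=0, col=5), (row=1, col=6), (row=2, col=7), (row=3, col=6), (row=4, col=5), (row=5, col=0), (row=5, col=4), (row=6, col=1), (row=6, col=3)
  Distance 6: (row=1, col=7), (row=2, col=8), (row=3, col=7), (row=4, col=6), (row=5, col=5), (row=6, col=4), (row=7, col=1), (row=7, col=3)
  Distance 7: (row=0, col=7), (row=1, col=8), (row=4, col=7), (row=5, col=6), (row=6, col=5), (row=7, col=0), (row=7, col=4)
  Distance 8: (row=0, col=8), (row=1, col=9), (row=4, col=8), (row=5, col=7), (row=7, col=5)
  Distance 9: (row=0, col=9), (row=1, col=10), (row=4, col=9), (row=5, col=8), (row=6, col=7), (row=7, col=6)
  Distance 10: (row=1, col=11), (row=2, col=10), (row=3, col=9), (row=4, col=10), (row=5, col=9), (row=7, col=7)
  Distance 11: (row=0, col=11), (row=2, col=11), (row=3, col=10), (row=4, col=11), (row=5, col=10), (row=6, col=9), (row=7, col=8)
  Distance 12: (row=3, col=11), (row=5, col=11), (row=6, col=10), (row=7, col=9)
  Distance 13: (row=6, col=11), (row=7, col=10)  <- goal reached here
One shortest path (13 moves): (row=2, col=2) -> (row=2, col=3) -> (row=2, col=4) -> (row=2, col=5) -> (row=2, col=6) -> (row=2, col=7) -> (row=3, col=7) -> (row=4, col=7) -> (row=4, col=8) -> (row=4, col=9) -> (row=4, col=10) -> (row=4, col=11) -> (row=5, col=11) -> (row=6, col=11)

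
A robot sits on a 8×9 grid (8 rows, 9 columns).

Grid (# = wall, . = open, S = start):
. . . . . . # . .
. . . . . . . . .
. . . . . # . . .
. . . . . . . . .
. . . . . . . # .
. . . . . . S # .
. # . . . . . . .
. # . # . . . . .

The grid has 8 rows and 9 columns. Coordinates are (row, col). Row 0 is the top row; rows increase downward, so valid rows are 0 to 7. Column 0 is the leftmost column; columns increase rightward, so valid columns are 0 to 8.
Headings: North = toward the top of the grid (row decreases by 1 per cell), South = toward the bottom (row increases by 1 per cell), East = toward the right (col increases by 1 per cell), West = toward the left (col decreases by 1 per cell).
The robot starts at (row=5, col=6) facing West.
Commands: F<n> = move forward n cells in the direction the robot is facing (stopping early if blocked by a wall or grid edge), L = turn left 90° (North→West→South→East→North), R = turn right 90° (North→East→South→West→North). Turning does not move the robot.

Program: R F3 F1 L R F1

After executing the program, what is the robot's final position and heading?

Answer: Final position: (row=1, col=6), facing North

Derivation:
Start: (row=5, col=6), facing West
  R: turn right, now facing North
  F3: move forward 3, now at (row=2, col=6)
  F1: move forward 1, now at (row=1, col=6)
  L: turn left, now facing West
  R: turn right, now facing North
  F1: move forward 0/1 (blocked), now at (row=1, col=6)
Final: (row=1, col=6), facing North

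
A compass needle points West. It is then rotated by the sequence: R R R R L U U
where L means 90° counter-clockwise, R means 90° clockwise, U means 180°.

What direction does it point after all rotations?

Answer: Final heading: South

Derivation:
Start: West
  R (right (90° clockwise)) -> North
  R (right (90° clockwise)) -> East
  R (right (90° clockwise)) -> South
  R (right (90° clockwise)) -> West
  L (left (90° counter-clockwise)) -> South
  U (U-turn (180°)) -> North
  U (U-turn (180°)) -> South
Final: South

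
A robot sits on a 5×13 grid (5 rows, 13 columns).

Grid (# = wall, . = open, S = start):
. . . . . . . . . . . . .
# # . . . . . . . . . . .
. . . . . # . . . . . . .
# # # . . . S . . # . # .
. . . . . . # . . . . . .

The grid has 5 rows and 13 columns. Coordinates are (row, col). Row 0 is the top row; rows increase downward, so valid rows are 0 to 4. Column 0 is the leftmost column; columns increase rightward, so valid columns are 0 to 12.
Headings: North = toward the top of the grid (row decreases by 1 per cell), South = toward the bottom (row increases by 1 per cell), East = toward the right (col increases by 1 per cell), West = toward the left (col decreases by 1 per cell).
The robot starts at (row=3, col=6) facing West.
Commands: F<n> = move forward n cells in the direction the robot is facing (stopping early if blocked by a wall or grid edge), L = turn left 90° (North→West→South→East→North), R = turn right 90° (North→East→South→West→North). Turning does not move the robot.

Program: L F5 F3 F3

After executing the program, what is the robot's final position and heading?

Start: (row=3, col=6), facing West
  L: turn left, now facing South
  F5: move forward 0/5 (blocked), now at (row=3, col=6)
  F3: move forward 0/3 (blocked), now at (row=3, col=6)
  F3: move forward 0/3 (blocked), now at (row=3, col=6)
Final: (row=3, col=6), facing South

Answer: Final position: (row=3, col=6), facing South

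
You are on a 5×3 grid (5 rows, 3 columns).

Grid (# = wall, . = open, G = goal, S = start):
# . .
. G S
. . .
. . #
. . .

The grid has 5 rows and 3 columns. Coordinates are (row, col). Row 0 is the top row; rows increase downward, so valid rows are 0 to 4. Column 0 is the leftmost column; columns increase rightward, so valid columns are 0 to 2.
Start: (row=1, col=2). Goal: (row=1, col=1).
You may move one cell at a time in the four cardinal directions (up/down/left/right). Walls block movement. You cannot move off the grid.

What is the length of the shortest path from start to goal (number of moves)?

Answer: Shortest path length: 1

Derivation:
BFS from (row=1, col=2) until reaching (row=1, col=1):
  Distance 0: (row=1, col=2)
  Distance 1: (row=0, col=2), (row=1, col=1), (row=2, col=2)  <- goal reached here
One shortest path (1 moves): (row=1, col=2) -> (row=1, col=1)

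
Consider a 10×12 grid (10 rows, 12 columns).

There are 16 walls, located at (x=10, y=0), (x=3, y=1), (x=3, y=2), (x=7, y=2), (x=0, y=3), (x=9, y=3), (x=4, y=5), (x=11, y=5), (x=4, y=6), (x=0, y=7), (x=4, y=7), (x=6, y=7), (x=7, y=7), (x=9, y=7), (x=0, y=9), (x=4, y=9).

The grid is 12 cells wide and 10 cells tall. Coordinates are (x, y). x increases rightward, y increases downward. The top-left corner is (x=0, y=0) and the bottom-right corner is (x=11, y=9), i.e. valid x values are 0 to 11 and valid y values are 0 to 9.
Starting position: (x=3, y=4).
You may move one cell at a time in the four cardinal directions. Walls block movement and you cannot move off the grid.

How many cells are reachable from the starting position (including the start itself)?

Answer: Reachable cells: 104

Derivation:
BFS flood-fill from (x=3, y=4):
  Distance 0: (x=3, y=4)
  Distance 1: (x=3, y=3), (x=2, y=4), (x=4, y=4), (x=3, y=5)
  Distance 2: (x=2, y=3), (x=4, y=3), (x=1, y=4), (x=5, y=4), (x=2, y=5), (x=3, y=6)
  Distance 3: (x=2, y=2), (x=4, y=2), (x=1, y=3), (x=5, y=3), (x=0, y=4), (x=6, y=4), (x=1, y=5), (x=5, y=5), (x=2, y=6), (x=3, y=7)
  Distance 4: (x=2, y=1), (x=4, y=1), (x=1, y=2), (x=5, y=2), (x=6, y=3), (x=7, y=4), (x=0, y=5), (x=6, y=5), (x=1, y=6), (x=5, y=6), (x=2, y=7), (x=3, y=8)
  Distance 5: (x=2, y=0), (x=4, y=0), (x=1, y=1), (x=5, y=1), (x=0, y=2), (x=6, y=2), (x=7, y=3), (x=8, y=4), (x=7, y=5), (x=0, y=6), (x=6, y=6), (x=1, y=7), (x=5, y=7), (x=2, y=8), (x=4, y=8), (x=3, y=9)
  Distance 6: (x=1, y=0), (x=3, y=0), (x=5, y=0), (x=0, y=1), (x=6, y=1), (x=8, y=3), (x=9, y=4), (x=8, y=5), (x=7, y=6), (x=1, y=8), (x=5, y=8), (x=2, y=9)
  Distance 7: (x=0, y=0), (x=6, y=0), (x=7, y=1), (x=8, y=2), (x=10, y=4), (x=9, y=5), (x=8, y=6), (x=0, y=8), (x=6, y=8), (x=1, y=9), (x=5, y=9)
  Distance 8: (x=7, y=0), (x=8, y=1), (x=9, y=2), (x=10, y=3), (x=11, y=4), (x=10, y=5), (x=9, y=6), (x=8, y=7), (x=7, y=8), (x=6, y=9)
  Distance 9: (x=8, y=0), (x=9, y=1), (x=10, y=2), (x=11, y=3), (x=10, y=6), (x=8, y=8), (x=7, y=9)
  Distance 10: (x=9, y=0), (x=10, y=1), (x=11, y=2), (x=11, y=6), (x=10, y=7), (x=9, y=8), (x=8, y=9)
  Distance 11: (x=11, y=1), (x=11, y=7), (x=10, y=8), (x=9, y=9)
  Distance 12: (x=11, y=0), (x=11, y=8), (x=10, y=9)
  Distance 13: (x=11, y=9)
Total reachable: 104 (grid has 104 open cells total)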